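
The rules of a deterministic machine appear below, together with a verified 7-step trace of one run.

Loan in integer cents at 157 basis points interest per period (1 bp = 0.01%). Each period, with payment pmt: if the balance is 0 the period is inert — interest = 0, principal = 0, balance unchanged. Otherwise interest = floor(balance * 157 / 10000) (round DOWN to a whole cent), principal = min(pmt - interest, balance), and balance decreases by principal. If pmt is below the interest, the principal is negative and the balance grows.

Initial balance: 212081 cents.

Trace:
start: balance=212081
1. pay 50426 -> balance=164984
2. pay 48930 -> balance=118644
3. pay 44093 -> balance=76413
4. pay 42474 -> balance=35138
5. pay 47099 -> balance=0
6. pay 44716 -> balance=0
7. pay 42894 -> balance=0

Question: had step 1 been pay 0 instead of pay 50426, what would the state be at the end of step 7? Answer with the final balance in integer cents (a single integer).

0

(re-executing from step 1 with the substitution; state before step 1: balance=212081)
1. pay 0 -> balance=215410
2. pay 48930 -> balance=169861
3. pay 44093 -> balance=128434
4. pay 42474 -> balance=87976
5. pay 47099 -> balance=42258
6. pay 44716 -> balance=0
7. pay 42894 -> balance=0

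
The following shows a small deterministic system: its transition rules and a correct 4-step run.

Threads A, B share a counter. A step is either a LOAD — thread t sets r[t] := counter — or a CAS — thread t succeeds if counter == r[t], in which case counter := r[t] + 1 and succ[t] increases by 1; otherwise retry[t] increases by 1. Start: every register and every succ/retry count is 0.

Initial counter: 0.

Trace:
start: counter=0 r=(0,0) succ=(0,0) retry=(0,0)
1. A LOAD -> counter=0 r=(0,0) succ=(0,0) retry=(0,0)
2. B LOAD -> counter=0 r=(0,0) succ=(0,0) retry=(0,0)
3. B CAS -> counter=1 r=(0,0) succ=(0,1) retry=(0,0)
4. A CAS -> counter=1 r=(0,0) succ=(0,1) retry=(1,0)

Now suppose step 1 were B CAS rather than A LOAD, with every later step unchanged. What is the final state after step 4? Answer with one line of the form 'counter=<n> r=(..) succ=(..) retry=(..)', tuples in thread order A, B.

counter=2 r=(0,1) succ=(0,2) retry=(1,0)

(re-executing from step 1 with the substitution; state before step 1: counter=0 r=(0,0) succ=(0,0) retry=(0,0))
1. B CAS -> counter=1 r=(0,0) succ=(0,1) retry=(0,0)
2. B LOAD -> counter=1 r=(0,1) succ=(0,1) retry=(0,0)
3. B CAS -> counter=2 r=(0,1) succ=(0,2) retry=(0,0)
4. A CAS -> counter=2 r=(0,1) succ=(0,2) retry=(1,0)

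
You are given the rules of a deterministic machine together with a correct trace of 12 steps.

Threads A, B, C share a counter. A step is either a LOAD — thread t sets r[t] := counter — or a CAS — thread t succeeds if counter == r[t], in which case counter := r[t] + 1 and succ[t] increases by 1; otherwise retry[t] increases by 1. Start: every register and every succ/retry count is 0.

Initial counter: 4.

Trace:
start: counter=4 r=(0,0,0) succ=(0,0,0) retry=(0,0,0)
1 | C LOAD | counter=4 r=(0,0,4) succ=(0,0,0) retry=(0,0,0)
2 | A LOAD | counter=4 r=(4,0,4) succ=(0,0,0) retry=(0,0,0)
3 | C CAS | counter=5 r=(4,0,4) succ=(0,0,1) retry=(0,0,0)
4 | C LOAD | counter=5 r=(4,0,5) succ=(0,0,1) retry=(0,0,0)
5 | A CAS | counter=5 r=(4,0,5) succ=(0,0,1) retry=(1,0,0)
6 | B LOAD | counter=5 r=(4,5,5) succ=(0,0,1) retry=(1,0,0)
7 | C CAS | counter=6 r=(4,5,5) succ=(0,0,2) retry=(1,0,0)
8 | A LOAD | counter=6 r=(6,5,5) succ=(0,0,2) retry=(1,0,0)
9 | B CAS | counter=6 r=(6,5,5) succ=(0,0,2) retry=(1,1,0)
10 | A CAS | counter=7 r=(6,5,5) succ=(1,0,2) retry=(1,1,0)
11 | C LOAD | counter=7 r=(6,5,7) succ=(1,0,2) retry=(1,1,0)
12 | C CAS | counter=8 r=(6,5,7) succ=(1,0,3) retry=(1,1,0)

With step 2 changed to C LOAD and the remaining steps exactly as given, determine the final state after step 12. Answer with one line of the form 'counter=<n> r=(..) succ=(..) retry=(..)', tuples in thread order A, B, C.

(re-executing from step 2 with the substitution; state before step 2: counter=4 r=(0,0,4) succ=(0,0,0) retry=(0,0,0))
2 | C LOAD | counter=4 r=(0,0,4) succ=(0,0,0) retry=(0,0,0)
3 | C CAS | counter=5 r=(0,0,4) succ=(0,0,1) retry=(0,0,0)
4 | C LOAD | counter=5 r=(0,0,5) succ=(0,0,1) retry=(0,0,0)
5 | A CAS | counter=5 r=(0,0,5) succ=(0,0,1) retry=(1,0,0)
6 | B LOAD | counter=5 r=(0,5,5) succ=(0,0,1) retry=(1,0,0)
7 | C CAS | counter=6 r=(0,5,5) succ=(0,0,2) retry=(1,0,0)
8 | A LOAD | counter=6 r=(6,5,5) succ=(0,0,2) retry=(1,0,0)
9 | B CAS | counter=6 r=(6,5,5) succ=(0,0,2) retry=(1,1,0)
10 | A CAS | counter=7 r=(6,5,5) succ=(1,0,2) retry=(1,1,0)
11 | C LOAD | counter=7 r=(6,5,7) succ=(1,0,2) retry=(1,1,0)
12 | C CAS | counter=8 r=(6,5,7) succ=(1,0,3) retry=(1,1,0)

counter=8 r=(6,5,7) succ=(1,0,3) retry=(1,1,0)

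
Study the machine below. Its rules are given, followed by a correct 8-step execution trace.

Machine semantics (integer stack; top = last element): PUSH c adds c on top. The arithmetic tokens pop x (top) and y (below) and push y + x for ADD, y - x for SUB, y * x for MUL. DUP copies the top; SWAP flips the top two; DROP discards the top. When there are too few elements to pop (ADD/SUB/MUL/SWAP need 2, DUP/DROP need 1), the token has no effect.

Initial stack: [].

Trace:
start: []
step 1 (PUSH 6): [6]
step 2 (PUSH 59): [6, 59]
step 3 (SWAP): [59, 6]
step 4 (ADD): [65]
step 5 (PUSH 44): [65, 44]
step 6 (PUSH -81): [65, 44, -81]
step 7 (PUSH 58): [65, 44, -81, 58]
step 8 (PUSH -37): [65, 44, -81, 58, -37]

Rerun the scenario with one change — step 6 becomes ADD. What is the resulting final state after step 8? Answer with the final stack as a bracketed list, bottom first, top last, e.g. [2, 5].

[109, 58, -37]

(re-executing from step 6 with the substitution; state before step 6: [65, 44])
step 6 (ADD): [109]
step 7 (PUSH 58): [109, 58]
step 8 (PUSH -37): [109, 58, -37]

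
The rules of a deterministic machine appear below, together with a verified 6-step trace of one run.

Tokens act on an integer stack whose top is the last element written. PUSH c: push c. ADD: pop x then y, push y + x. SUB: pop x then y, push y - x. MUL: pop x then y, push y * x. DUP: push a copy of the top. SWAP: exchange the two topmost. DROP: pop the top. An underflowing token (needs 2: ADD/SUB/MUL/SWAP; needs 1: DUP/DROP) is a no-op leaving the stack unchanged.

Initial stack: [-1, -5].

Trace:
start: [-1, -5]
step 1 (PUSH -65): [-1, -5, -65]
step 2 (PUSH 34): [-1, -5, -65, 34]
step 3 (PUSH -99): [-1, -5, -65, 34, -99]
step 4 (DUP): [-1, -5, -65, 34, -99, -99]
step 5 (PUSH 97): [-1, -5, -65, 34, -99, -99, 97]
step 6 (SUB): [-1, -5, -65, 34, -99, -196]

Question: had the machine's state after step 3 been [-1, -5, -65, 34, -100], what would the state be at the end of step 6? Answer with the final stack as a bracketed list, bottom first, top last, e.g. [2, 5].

state after step 3 := [-1, -5, -65, 34, -100]
step 4 (DUP): [-1, -5, -65, 34, -100, -100]
step 5 (PUSH 97): [-1, -5, -65, 34, -100, -100, 97]
step 6 (SUB): [-1, -5, -65, 34, -100, -197]

[-1, -5, -65, 34, -100, -197]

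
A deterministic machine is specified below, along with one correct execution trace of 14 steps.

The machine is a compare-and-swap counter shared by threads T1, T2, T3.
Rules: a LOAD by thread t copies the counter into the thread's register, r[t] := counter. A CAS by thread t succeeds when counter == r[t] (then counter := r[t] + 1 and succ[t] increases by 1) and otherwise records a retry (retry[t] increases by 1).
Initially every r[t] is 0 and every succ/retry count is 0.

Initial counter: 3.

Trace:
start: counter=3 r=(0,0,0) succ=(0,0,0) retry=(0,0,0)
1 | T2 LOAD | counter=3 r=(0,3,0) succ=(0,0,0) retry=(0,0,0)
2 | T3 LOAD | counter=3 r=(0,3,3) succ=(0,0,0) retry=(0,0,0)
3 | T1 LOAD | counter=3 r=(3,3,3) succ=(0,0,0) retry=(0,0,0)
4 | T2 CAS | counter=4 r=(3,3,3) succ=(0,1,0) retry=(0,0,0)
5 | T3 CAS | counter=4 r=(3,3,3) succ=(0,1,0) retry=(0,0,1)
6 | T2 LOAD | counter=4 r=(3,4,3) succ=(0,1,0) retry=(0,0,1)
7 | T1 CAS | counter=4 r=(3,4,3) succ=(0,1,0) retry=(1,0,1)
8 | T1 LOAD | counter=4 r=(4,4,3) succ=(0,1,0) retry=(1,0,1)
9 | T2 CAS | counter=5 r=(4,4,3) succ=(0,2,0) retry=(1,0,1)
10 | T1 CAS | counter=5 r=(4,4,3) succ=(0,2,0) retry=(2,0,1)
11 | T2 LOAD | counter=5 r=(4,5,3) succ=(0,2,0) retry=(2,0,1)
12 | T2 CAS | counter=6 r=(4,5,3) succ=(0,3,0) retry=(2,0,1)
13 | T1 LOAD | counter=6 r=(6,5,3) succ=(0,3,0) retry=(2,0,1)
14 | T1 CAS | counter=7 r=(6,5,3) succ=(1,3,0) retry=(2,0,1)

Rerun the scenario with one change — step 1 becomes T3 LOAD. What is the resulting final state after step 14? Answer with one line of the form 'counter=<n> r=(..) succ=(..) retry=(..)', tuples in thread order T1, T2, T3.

counter=7 r=(6,5,3) succ=(1,2,1) retry=(2,1,0)

(re-executing from step 1 with the substitution; state before step 1: counter=3 r=(0,0,0) succ=(0,0,0) retry=(0,0,0))
1 | T3 LOAD | counter=3 r=(0,0,3) succ=(0,0,0) retry=(0,0,0)
2 | T3 LOAD | counter=3 r=(0,0,3) succ=(0,0,0) retry=(0,0,0)
3 | T1 LOAD | counter=3 r=(3,0,3) succ=(0,0,0) retry=(0,0,0)
4 | T2 CAS | counter=3 r=(3,0,3) succ=(0,0,0) retry=(0,1,0)
5 | T3 CAS | counter=4 r=(3,0,3) succ=(0,0,1) retry=(0,1,0)
6 | T2 LOAD | counter=4 r=(3,4,3) succ=(0,0,1) retry=(0,1,0)
7 | T1 CAS | counter=4 r=(3,4,3) succ=(0,0,1) retry=(1,1,0)
8 | T1 LOAD | counter=4 r=(4,4,3) succ=(0,0,1) retry=(1,1,0)
9 | T2 CAS | counter=5 r=(4,4,3) succ=(0,1,1) retry=(1,1,0)
10 | T1 CAS | counter=5 r=(4,4,3) succ=(0,1,1) retry=(2,1,0)
11 | T2 LOAD | counter=5 r=(4,5,3) succ=(0,1,1) retry=(2,1,0)
12 | T2 CAS | counter=6 r=(4,5,3) succ=(0,2,1) retry=(2,1,0)
13 | T1 LOAD | counter=6 r=(6,5,3) succ=(0,2,1) retry=(2,1,0)
14 | T1 CAS | counter=7 r=(6,5,3) succ=(1,2,1) retry=(2,1,0)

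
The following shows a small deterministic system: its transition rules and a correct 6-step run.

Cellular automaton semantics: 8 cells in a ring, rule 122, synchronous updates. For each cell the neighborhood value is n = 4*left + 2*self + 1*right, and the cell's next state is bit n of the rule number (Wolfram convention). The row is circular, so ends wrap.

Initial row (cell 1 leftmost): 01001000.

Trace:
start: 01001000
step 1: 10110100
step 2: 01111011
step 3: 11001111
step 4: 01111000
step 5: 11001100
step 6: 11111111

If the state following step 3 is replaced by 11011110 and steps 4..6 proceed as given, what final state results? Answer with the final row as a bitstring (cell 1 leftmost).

00110011

state after step 3 := 11011110
step 4: 11110011
step 5: 00011110
step 6: 00110011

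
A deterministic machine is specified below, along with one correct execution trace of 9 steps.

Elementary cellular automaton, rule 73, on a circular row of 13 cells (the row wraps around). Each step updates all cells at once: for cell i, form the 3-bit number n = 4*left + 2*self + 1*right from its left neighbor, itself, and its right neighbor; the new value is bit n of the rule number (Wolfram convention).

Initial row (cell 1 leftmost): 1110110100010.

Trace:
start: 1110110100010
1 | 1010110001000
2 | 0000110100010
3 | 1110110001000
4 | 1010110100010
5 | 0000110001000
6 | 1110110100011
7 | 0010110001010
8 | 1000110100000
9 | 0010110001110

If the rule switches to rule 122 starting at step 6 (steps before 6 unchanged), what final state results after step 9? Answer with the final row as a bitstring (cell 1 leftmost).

(re-executing steps 6..9 under rule 122; state before step 6: 0000110001000)
6 | 0001111010100
7 | 0011001101010
8 | 0111111110101
9 | 1100000011010

1100000011010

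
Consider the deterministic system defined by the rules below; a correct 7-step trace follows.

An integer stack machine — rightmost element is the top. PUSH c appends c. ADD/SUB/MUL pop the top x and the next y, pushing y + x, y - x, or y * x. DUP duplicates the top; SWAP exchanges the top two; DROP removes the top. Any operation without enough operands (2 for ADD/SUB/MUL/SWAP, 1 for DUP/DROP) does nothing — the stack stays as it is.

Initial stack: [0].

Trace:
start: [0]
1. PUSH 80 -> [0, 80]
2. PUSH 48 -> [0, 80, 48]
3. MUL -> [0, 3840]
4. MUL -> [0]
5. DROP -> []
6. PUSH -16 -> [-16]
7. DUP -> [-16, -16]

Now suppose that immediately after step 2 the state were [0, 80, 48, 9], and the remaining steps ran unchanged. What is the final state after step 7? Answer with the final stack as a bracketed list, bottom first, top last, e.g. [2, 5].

state after step 2 := [0, 80, 48, 9]
3. MUL -> [0, 80, 432]
4. MUL -> [0, 34560]
5. DROP -> [0]
6. PUSH -16 -> [0, -16]
7. DUP -> [0, -16, -16]

[0, -16, -16]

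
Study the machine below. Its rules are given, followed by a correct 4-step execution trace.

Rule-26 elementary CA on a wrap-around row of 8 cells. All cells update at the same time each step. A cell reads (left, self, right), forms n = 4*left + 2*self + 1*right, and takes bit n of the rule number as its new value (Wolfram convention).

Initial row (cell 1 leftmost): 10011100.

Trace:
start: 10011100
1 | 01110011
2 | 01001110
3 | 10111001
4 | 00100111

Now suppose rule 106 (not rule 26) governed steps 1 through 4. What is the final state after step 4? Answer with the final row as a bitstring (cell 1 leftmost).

11011101

(re-executing steps 1..4 under rule 106; state before step 1: 10011100)
1 | 00110101
2 | 01111010
3 | 11001100
4 | 11011101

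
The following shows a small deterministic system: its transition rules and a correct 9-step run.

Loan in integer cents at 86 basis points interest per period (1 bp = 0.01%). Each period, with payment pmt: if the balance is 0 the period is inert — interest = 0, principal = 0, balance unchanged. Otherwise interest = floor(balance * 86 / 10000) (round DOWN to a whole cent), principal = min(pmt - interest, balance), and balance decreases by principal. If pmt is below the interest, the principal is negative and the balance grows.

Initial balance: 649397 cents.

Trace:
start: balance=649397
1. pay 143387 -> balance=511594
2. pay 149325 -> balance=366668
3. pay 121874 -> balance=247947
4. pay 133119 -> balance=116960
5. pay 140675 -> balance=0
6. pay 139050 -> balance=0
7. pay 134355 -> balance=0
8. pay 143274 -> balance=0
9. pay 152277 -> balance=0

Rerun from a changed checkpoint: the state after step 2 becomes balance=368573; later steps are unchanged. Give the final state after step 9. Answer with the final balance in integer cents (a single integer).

0

state after step 2 := balance=368573
3. pay 121874 -> balance=249868
4. pay 133119 -> balance=118897
5. pay 140675 -> balance=0
6. pay 139050 -> balance=0
7. pay 134355 -> balance=0
8. pay 143274 -> balance=0
9. pay 152277 -> balance=0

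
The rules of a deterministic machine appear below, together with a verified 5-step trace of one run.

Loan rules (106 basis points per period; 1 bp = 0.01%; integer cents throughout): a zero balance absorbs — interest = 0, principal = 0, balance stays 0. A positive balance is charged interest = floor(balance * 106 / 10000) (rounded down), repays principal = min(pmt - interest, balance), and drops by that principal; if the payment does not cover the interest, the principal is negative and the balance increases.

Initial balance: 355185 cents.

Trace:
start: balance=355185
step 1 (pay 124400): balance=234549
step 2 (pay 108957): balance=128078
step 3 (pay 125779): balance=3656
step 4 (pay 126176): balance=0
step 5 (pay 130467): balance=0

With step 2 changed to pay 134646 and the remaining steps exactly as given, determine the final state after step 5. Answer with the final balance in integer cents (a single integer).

(re-executing from step 2 with the substitution; state before step 2: balance=234549)
step 2 (pay 134646): balance=102389
step 3 (pay 125779): balance=0
step 4 (pay 126176): balance=0
step 5 (pay 130467): balance=0

0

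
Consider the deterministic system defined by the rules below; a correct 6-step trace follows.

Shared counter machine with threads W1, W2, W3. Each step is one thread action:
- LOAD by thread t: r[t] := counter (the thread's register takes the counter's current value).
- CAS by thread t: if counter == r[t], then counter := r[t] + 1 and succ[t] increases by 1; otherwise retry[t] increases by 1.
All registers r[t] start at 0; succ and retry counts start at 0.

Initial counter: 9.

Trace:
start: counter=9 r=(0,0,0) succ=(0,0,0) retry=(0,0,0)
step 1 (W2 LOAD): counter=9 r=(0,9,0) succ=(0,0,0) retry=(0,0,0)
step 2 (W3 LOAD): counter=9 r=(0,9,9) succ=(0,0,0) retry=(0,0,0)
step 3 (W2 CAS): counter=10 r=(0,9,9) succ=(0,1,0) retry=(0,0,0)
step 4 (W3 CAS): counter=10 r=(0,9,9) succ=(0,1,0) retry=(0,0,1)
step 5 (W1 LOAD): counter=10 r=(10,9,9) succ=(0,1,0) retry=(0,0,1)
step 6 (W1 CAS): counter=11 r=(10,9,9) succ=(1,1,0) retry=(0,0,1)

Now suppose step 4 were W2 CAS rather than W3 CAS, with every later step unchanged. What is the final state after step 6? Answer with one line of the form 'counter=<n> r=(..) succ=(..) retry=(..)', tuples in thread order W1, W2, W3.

(re-executing from step 4 with the substitution; state before step 4: counter=10 r=(0,9,9) succ=(0,1,0) retry=(0,0,0))
step 4 (W2 CAS): counter=10 r=(0,9,9) succ=(0,1,0) retry=(0,1,0)
step 5 (W1 LOAD): counter=10 r=(10,9,9) succ=(0,1,0) retry=(0,1,0)
step 6 (W1 CAS): counter=11 r=(10,9,9) succ=(1,1,0) retry=(0,1,0)

counter=11 r=(10,9,9) succ=(1,1,0) retry=(0,1,0)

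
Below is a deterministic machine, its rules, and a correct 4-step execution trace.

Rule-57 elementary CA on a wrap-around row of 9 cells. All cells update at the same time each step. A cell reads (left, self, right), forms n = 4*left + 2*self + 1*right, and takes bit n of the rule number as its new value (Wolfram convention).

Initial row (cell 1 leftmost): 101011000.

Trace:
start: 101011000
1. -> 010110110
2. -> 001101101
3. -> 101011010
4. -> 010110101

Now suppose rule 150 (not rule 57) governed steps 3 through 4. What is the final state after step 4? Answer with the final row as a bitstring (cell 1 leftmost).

101000010

(re-executing steps 3..4 under rule 150; state before step 3: 001101101)
3. -> 110000001
4. -> 101000010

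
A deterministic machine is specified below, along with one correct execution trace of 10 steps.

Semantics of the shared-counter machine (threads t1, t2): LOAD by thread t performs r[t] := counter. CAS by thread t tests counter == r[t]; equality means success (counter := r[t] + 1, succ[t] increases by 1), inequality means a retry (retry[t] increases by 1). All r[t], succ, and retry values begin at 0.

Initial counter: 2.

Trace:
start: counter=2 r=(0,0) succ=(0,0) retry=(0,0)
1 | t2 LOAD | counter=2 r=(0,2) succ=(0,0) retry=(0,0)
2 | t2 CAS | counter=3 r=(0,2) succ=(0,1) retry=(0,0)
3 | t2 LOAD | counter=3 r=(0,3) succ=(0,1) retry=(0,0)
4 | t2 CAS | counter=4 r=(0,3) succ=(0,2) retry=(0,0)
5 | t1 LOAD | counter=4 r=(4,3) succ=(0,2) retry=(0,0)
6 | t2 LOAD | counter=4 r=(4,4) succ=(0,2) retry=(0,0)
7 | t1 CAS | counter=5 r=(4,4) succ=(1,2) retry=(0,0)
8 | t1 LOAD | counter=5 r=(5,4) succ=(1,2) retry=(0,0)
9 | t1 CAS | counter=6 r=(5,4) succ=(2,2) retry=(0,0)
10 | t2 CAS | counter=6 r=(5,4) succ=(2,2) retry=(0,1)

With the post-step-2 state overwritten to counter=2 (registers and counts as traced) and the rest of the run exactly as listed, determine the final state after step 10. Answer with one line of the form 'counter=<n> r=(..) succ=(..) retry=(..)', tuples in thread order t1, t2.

state after step 2 := counter=2 r=(0,2) succ=(0,1) retry=(0,0)
3 | t2 LOAD | counter=2 r=(0,2) succ=(0,1) retry=(0,0)
4 | t2 CAS | counter=3 r=(0,2) succ=(0,2) retry=(0,0)
5 | t1 LOAD | counter=3 r=(3,2) succ=(0,2) retry=(0,0)
6 | t2 LOAD | counter=3 r=(3,3) succ=(0,2) retry=(0,0)
7 | t1 CAS | counter=4 r=(3,3) succ=(1,2) retry=(0,0)
8 | t1 LOAD | counter=4 r=(4,3) succ=(1,2) retry=(0,0)
9 | t1 CAS | counter=5 r=(4,3) succ=(2,2) retry=(0,0)
10 | t2 CAS | counter=5 r=(4,3) succ=(2,2) retry=(0,1)

counter=5 r=(4,3) succ=(2,2) retry=(0,1)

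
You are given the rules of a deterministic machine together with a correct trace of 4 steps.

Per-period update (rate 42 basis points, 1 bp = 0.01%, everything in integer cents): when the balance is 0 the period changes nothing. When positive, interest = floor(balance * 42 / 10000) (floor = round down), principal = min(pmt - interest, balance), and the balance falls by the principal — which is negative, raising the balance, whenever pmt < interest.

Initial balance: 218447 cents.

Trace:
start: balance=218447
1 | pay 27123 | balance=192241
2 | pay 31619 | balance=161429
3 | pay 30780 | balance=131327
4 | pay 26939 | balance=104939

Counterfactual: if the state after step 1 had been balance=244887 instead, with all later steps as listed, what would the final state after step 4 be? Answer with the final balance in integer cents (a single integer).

state after step 1 := balance=244887
2 | pay 31619 | balance=214296
3 | pay 30780 | balance=184416
4 | pay 26939 | balance=158251

158251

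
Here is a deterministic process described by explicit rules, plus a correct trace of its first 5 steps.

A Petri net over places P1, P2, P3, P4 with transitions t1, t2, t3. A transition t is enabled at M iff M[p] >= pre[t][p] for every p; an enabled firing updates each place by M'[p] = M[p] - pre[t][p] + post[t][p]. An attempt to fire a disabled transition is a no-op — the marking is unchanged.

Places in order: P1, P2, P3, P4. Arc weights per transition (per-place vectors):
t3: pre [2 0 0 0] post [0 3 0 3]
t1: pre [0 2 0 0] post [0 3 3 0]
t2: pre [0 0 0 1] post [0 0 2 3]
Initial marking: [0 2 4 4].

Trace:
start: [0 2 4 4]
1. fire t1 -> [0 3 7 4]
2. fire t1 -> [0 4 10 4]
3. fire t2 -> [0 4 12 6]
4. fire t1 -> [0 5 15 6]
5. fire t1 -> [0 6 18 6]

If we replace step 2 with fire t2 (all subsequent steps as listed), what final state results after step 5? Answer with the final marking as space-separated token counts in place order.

(re-executing from step 2 with the substitution; state before step 2: [0 3 7 4])
2. fire t2 -> [0 3 9 6]
3. fire t2 -> [0 3 11 8]
4. fire t1 -> [0 4 14 8]
5. fire t1 -> [0 5 17 8]

0 5 17 8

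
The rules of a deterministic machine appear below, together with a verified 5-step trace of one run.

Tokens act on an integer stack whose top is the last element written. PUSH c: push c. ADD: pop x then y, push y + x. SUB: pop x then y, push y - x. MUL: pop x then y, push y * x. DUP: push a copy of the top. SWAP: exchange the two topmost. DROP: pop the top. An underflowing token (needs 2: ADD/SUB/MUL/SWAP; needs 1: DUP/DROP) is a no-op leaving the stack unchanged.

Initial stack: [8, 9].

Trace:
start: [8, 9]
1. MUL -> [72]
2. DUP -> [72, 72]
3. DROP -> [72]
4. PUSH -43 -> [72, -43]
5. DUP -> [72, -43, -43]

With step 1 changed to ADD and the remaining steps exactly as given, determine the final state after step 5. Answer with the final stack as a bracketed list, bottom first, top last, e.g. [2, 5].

(re-executing from step 1 with the substitution; state before step 1: [8, 9])
1. ADD -> [17]
2. DUP -> [17, 17]
3. DROP -> [17]
4. PUSH -43 -> [17, -43]
5. DUP -> [17, -43, -43]

[17, -43, -43]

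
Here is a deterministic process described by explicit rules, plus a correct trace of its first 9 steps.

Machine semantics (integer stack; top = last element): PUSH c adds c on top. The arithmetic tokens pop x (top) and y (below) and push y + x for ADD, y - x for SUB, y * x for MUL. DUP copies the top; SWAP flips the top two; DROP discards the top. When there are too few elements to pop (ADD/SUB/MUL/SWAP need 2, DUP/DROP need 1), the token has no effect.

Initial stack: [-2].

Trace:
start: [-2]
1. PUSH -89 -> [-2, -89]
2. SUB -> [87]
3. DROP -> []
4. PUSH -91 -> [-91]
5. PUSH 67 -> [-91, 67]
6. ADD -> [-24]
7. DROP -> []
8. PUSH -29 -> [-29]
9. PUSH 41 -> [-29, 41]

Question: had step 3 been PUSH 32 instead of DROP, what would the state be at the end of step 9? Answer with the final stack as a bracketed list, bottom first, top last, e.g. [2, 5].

[87, 32, -29, 41]

(re-executing from step 3 with the substitution; state before step 3: [87])
3. PUSH 32 -> [87, 32]
4. PUSH -91 -> [87, 32, -91]
5. PUSH 67 -> [87, 32, -91, 67]
6. ADD -> [87, 32, -24]
7. DROP -> [87, 32]
8. PUSH -29 -> [87, 32, -29]
9. PUSH 41 -> [87, 32, -29, 41]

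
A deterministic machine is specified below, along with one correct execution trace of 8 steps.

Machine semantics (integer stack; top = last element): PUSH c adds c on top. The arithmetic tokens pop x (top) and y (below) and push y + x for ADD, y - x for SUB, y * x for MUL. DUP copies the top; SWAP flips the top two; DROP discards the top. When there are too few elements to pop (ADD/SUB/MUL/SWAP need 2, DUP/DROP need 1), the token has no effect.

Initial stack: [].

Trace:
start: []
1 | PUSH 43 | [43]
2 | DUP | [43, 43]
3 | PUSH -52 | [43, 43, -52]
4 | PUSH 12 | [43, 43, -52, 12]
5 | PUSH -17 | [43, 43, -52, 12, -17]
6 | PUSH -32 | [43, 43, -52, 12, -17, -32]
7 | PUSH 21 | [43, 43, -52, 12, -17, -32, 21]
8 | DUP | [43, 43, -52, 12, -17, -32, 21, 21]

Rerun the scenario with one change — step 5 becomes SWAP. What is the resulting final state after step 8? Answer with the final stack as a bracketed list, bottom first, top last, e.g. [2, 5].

(re-executing from step 5 with the substitution; state before step 5: [43, 43, -52, 12])
5 | SWAP | [43, 43, 12, -52]
6 | PUSH -32 | [43, 43, 12, -52, -32]
7 | PUSH 21 | [43, 43, 12, -52, -32, 21]
8 | DUP | [43, 43, 12, -52, -32, 21, 21]

[43, 43, 12, -52, -32, 21, 21]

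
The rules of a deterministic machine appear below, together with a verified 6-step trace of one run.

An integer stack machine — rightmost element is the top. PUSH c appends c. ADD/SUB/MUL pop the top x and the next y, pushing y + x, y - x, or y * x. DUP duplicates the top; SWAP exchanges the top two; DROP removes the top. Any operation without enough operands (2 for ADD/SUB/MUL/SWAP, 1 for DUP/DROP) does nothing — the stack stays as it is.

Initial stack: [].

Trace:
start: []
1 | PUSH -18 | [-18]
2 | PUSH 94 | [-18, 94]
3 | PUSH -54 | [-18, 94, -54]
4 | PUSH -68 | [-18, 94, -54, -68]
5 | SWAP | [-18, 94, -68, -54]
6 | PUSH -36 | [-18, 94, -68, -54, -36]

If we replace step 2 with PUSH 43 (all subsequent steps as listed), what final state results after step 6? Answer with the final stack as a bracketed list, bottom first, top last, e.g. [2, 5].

(re-executing from step 2 with the substitution; state before step 2: [-18])
2 | PUSH 43 | [-18, 43]
3 | PUSH -54 | [-18, 43, -54]
4 | PUSH -68 | [-18, 43, -54, -68]
5 | SWAP | [-18, 43, -68, -54]
6 | PUSH -36 | [-18, 43, -68, -54, -36]

[-18, 43, -68, -54, -36]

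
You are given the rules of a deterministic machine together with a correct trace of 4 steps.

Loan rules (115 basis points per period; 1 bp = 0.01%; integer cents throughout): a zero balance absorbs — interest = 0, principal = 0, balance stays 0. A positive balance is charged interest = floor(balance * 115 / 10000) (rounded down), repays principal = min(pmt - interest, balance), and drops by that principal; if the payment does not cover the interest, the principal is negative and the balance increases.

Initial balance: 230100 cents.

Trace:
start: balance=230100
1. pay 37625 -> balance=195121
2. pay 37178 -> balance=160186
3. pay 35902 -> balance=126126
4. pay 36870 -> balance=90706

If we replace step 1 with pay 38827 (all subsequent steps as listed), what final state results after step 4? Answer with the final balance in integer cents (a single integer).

89463

(re-executing from step 1 with the substitution; state before step 1: balance=230100)
1. pay 38827 -> balance=193919
2. pay 37178 -> balance=158971
3. pay 35902 -> balance=124897
4. pay 36870 -> balance=89463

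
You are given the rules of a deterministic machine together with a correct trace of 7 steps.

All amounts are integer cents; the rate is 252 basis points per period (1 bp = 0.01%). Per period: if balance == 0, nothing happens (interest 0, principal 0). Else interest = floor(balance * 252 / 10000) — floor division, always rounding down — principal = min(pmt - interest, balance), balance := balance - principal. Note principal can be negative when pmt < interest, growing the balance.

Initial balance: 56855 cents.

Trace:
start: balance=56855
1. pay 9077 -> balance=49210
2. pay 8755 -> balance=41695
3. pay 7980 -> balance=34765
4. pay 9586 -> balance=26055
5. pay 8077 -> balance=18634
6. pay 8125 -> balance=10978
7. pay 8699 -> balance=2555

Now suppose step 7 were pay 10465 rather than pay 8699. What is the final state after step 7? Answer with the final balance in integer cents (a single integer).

(re-executing from step 7 with the substitution; state before step 7: balance=10978)
7. pay 10465 -> balance=789

789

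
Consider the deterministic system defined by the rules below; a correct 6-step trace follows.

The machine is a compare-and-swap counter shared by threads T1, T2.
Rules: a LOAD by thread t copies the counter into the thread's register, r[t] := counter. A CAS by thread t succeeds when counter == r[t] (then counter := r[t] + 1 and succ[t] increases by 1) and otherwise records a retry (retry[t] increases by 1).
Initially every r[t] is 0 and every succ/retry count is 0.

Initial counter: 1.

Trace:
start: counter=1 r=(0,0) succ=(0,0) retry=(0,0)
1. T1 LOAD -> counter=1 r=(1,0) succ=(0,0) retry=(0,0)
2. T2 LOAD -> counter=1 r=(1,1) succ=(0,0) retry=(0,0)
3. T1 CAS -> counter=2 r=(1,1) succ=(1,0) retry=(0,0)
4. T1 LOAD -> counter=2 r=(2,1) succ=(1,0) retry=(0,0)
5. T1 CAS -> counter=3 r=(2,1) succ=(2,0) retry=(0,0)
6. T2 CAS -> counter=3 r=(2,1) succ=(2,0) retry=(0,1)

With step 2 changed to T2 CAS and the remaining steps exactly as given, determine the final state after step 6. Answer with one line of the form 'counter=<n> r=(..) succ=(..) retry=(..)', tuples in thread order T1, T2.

(re-executing from step 2 with the substitution; state before step 2: counter=1 r=(1,0) succ=(0,0) retry=(0,0))
2. T2 CAS -> counter=1 r=(1,0) succ=(0,0) retry=(0,1)
3. T1 CAS -> counter=2 r=(1,0) succ=(1,0) retry=(0,1)
4. T1 LOAD -> counter=2 r=(2,0) succ=(1,0) retry=(0,1)
5. T1 CAS -> counter=3 r=(2,0) succ=(2,0) retry=(0,1)
6. T2 CAS -> counter=3 r=(2,0) succ=(2,0) retry=(0,2)

counter=3 r=(2,0) succ=(2,0) retry=(0,2)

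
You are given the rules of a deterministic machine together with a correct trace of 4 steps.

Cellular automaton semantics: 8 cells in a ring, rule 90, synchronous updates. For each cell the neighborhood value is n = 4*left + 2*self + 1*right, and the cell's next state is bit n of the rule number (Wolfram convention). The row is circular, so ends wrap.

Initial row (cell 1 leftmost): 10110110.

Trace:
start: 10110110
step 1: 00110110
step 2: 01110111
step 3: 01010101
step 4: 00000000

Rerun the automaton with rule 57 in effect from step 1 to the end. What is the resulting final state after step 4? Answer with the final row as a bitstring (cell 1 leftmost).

01101011

(re-executing steps 1..4 under rule 57; state before step 1: 10110110)
step 1: 01101101
step 2: 11011010
step 3: 10110101
step 4: 01101011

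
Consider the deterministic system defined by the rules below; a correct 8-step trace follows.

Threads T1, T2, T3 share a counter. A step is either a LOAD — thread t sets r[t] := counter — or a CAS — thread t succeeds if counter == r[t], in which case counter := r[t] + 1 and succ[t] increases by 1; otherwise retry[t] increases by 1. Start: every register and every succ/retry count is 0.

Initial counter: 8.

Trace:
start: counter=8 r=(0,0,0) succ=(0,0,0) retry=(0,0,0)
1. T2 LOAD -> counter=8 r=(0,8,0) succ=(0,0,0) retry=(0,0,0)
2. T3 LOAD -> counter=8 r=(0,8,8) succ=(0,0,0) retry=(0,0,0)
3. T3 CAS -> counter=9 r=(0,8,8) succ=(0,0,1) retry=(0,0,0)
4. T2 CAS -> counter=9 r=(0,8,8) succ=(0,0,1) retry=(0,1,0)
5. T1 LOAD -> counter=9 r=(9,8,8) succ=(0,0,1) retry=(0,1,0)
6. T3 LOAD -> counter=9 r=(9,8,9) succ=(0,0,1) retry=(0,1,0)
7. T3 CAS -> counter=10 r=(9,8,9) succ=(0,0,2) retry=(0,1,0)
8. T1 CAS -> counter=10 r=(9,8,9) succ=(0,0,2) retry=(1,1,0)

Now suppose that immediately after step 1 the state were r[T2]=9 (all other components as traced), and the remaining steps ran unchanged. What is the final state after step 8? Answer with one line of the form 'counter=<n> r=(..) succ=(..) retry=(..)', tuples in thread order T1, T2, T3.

state after step 1 := counter=8 r=(0,9,0) succ=(0,0,0) retry=(0,0,0)
2. T3 LOAD -> counter=8 r=(0,9,8) succ=(0,0,0) retry=(0,0,0)
3. T3 CAS -> counter=9 r=(0,9,8) succ=(0,0,1) retry=(0,0,0)
4. T2 CAS -> counter=10 r=(0,9,8) succ=(0,1,1) retry=(0,0,0)
5. T1 LOAD -> counter=10 r=(10,9,8) succ=(0,1,1) retry=(0,0,0)
6. T3 LOAD -> counter=10 r=(10,9,10) succ=(0,1,1) retry=(0,0,0)
7. T3 CAS -> counter=11 r=(10,9,10) succ=(0,1,2) retry=(0,0,0)
8. T1 CAS -> counter=11 r=(10,9,10) succ=(0,1,2) retry=(1,0,0)

counter=11 r=(10,9,10) succ=(0,1,2) retry=(1,0,0)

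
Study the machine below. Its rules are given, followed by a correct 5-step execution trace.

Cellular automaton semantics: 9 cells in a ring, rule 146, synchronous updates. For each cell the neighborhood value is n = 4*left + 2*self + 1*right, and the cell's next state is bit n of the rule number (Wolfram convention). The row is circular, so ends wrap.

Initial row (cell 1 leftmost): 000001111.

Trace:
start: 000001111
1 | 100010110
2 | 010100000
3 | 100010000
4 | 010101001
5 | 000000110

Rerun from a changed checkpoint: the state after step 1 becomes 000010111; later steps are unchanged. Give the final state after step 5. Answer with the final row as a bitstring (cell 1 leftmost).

state after step 1 := 000010111
2 | 100100010
3 | 011010100
4 | 100000010
5 | 010000100

010000100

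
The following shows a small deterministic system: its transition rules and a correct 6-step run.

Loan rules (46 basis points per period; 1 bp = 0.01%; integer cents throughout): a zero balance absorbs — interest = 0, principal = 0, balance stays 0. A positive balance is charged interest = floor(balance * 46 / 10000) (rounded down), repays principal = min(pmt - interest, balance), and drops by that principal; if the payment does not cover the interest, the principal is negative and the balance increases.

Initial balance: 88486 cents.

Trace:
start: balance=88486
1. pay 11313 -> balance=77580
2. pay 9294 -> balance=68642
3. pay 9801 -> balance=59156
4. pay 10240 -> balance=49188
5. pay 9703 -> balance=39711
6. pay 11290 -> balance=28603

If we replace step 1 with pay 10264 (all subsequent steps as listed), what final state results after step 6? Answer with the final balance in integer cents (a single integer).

29676

(re-executing from step 1 with the substitution; state before step 1: balance=88486)
1. pay 10264 -> balance=78629
2. pay 9294 -> balance=69696
3. pay 9801 -> balance=60215
4. pay 10240 -> balance=50251
5. pay 9703 -> balance=40779
6. pay 11290 -> balance=29676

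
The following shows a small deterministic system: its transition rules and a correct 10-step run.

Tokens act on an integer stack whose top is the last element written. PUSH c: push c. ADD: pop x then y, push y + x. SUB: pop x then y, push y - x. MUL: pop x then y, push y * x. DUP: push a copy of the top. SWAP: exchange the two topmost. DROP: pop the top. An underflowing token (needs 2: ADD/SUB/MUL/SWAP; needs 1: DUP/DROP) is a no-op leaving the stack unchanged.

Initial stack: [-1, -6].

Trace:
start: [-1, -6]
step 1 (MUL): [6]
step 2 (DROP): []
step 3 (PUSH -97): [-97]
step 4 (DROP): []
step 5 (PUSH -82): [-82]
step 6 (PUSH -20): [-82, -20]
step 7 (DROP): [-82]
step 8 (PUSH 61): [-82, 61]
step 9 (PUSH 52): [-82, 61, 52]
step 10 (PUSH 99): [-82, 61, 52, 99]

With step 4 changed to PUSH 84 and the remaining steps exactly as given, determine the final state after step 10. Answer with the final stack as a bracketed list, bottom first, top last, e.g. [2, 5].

[-97, 84, -82, 61, 52, 99]

(re-executing from step 4 with the substitution; state before step 4: [-97])
step 4 (PUSH 84): [-97, 84]
step 5 (PUSH -82): [-97, 84, -82]
step 6 (PUSH -20): [-97, 84, -82, -20]
step 7 (DROP): [-97, 84, -82]
step 8 (PUSH 61): [-97, 84, -82, 61]
step 9 (PUSH 52): [-97, 84, -82, 61, 52]
step 10 (PUSH 99): [-97, 84, -82, 61, 52, 99]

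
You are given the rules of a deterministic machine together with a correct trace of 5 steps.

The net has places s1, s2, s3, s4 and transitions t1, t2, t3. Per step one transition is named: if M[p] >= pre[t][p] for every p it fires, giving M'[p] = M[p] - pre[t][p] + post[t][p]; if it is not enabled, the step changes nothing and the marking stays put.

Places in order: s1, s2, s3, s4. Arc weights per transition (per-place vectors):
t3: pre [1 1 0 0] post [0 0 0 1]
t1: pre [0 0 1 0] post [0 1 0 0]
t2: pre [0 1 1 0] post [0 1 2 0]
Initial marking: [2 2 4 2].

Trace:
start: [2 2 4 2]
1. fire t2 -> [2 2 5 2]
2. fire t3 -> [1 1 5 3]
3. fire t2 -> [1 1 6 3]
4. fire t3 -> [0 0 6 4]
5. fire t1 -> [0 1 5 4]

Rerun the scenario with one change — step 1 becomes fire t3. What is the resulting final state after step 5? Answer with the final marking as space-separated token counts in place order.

(re-executing from step 1 with the substitution; state before step 1: [2 2 4 2])
1. fire t3 -> [1 1 4 3]
2. fire t3 -> [0 0 4 4]
3. fire t2 -> [0 0 4 4]
4. fire t3 -> [0 0 4 4]
5. fire t1 -> [0 1 3 4]

0 1 3 4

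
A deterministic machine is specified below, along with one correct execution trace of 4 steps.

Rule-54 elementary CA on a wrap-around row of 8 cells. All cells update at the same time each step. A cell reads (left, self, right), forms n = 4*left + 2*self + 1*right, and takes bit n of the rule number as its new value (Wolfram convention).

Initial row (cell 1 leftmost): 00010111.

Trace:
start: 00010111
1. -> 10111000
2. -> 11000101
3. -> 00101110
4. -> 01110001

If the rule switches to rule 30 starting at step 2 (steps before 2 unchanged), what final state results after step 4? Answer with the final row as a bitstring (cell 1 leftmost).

11100001

(re-executing steps 2..4 under rule 30; state before step 2: 10111000)
2. -> 10100101
3. -> 00111101
4. -> 11100001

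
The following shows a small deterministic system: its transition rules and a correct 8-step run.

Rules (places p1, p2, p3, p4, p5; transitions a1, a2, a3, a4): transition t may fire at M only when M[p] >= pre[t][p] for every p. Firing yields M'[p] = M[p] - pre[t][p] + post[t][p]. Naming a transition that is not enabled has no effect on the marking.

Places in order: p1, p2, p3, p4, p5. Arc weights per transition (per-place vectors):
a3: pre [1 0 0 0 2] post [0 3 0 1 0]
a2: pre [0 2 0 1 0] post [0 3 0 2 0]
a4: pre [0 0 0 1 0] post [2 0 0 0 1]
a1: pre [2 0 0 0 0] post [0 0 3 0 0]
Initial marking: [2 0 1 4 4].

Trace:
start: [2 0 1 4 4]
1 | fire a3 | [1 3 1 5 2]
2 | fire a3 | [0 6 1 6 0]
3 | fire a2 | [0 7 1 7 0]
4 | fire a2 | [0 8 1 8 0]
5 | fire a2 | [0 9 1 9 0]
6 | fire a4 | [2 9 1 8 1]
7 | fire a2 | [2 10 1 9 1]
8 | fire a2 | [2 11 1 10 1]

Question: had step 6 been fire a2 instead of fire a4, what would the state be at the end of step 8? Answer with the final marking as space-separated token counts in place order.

(re-executing from step 6 with the substitution; state before step 6: [0 9 1 9 0])
6 | fire a2 | [0 10 1 10 0]
7 | fire a2 | [0 11 1 11 0]
8 | fire a2 | [0 12 1 12 0]

0 12 1 12 0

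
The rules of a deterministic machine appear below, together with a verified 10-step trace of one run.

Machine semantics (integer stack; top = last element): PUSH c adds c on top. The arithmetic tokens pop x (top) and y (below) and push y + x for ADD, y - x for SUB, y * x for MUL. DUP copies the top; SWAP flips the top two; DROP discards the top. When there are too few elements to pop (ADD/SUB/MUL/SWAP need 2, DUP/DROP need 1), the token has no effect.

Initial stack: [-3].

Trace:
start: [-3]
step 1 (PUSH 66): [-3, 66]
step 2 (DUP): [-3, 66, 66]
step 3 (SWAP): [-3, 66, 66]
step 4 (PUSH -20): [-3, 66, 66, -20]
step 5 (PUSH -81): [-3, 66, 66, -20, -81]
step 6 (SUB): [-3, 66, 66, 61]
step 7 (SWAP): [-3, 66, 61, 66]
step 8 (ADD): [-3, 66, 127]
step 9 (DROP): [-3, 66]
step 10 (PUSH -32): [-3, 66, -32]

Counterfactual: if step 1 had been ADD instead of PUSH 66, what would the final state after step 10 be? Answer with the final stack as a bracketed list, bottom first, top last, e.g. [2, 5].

[-3, -32]

(re-executing from step 1 with the substitution; state before step 1: [-3])
step 1 (ADD): [-3]
step 2 (DUP): [-3, -3]
step 3 (SWAP): [-3, -3]
step 4 (PUSH -20): [-3, -3, -20]
step 5 (PUSH -81): [-3, -3, -20, -81]
step 6 (SUB): [-3, -3, 61]
step 7 (SWAP): [-3, 61, -3]
step 8 (ADD): [-3, 58]
step 9 (DROP): [-3]
step 10 (PUSH -32): [-3, -32]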